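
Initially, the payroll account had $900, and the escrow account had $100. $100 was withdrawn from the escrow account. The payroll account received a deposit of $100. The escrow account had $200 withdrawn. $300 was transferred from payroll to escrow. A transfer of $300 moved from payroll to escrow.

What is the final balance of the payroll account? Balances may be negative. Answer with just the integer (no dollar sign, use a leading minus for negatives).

Tracking account balances step by step:
Start: payroll=900, escrow=100
Event 1 (withdraw 100 from escrow): escrow: 100 - 100 = 0. Balances: payroll=900, escrow=0
Event 2 (deposit 100 to payroll): payroll: 900 + 100 = 1000. Balances: payroll=1000, escrow=0
Event 3 (withdraw 200 from escrow): escrow: 0 - 200 = -200. Balances: payroll=1000, escrow=-200
Event 4 (transfer 300 payroll -> escrow): payroll: 1000 - 300 = 700, escrow: -200 + 300 = 100. Balances: payroll=700, escrow=100
Event 5 (transfer 300 payroll -> escrow): payroll: 700 - 300 = 400, escrow: 100 + 300 = 400. Balances: payroll=400, escrow=400

Final balance of payroll: 400

Answer: 400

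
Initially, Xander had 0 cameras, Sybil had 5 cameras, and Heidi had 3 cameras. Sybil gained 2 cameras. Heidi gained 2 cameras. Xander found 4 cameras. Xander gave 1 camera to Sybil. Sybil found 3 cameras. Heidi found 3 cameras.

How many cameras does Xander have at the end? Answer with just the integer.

Tracking counts step by step:
Start: Xander=0, Sybil=5, Heidi=3
Event 1 (Sybil +2): Sybil: 5 -> 7. State: Xander=0, Sybil=7, Heidi=3
Event 2 (Heidi +2): Heidi: 3 -> 5. State: Xander=0, Sybil=7, Heidi=5
Event 3 (Xander +4): Xander: 0 -> 4. State: Xander=4, Sybil=7, Heidi=5
Event 4 (Xander -> Sybil, 1): Xander: 4 -> 3, Sybil: 7 -> 8. State: Xander=3, Sybil=8, Heidi=5
Event 5 (Sybil +3): Sybil: 8 -> 11. State: Xander=3, Sybil=11, Heidi=5
Event 6 (Heidi +3): Heidi: 5 -> 8. State: Xander=3, Sybil=11, Heidi=8

Xander's final count: 3

Answer: 3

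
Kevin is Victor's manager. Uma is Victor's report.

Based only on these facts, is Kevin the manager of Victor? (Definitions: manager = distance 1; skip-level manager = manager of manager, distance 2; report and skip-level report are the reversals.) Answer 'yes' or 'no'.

Reconstructing the manager chain from the given facts:
  Kevin -> Victor -> Uma
(each arrow means 'manager of the next')
Positions in the chain (0 = top):
  position of Kevin: 0
  position of Victor: 1
  position of Uma: 2

Kevin is at position 0, Victor is at position 1; signed distance (j - i) = 1.
'manager' requires j - i = 1. Actual distance is 1, so the relation HOLDS.

Answer: yes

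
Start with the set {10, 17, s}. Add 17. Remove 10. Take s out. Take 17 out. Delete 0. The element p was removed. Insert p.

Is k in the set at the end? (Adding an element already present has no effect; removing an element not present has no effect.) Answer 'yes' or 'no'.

Tracking the set through each operation:
Start: {10, 17, s}
Event 1 (add 17): already present, no change. Set: {10, 17, s}
Event 2 (remove 10): removed. Set: {17, s}
Event 3 (remove s): removed. Set: {17}
Event 4 (remove 17): removed. Set: {}
Event 5 (remove 0): not present, no change. Set: {}
Event 6 (remove p): not present, no change. Set: {}
Event 7 (add p): added. Set: {p}

Final set: {p} (size 1)
k is NOT in the final set.

Answer: no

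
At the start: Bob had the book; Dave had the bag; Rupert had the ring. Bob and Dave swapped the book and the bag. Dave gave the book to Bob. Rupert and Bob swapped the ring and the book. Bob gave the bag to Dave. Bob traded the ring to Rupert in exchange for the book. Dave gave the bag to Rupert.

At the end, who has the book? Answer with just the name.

Answer: Bob

Derivation:
Tracking all object holders:
Start: book:Bob, bag:Dave, ring:Rupert
Event 1 (swap book<->bag: now book:Dave, bag:Bob). State: book:Dave, bag:Bob, ring:Rupert
Event 2 (give book: Dave -> Bob). State: book:Bob, bag:Bob, ring:Rupert
Event 3 (swap ring<->book: now ring:Bob, book:Rupert). State: book:Rupert, bag:Bob, ring:Bob
Event 4 (give bag: Bob -> Dave). State: book:Rupert, bag:Dave, ring:Bob
Event 5 (swap ring<->book: now ring:Rupert, book:Bob). State: book:Bob, bag:Dave, ring:Rupert
Event 6 (give bag: Dave -> Rupert). State: book:Bob, bag:Rupert, ring:Rupert

Final state: book:Bob, bag:Rupert, ring:Rupert
The book is held by Bob.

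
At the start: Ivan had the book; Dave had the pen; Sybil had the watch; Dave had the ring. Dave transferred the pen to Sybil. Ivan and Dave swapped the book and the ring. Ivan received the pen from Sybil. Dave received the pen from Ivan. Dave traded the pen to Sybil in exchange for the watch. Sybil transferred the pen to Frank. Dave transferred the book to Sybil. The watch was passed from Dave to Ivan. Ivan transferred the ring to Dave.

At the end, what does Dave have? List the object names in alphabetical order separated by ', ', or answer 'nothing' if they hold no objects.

Answer: ring

Derivation:
Tracking all object holders:
Start: book:Ivan, pen:Dave, watch:Sybil, ring:Dave
Event 1 (give pen: Dave -> Sybil). State: book:Ivan, pen:Sybil, watch:Sybil, ring:Dave
Event 2 (swap book<->ring: now book:Dave, ring:Ivan). State: book:Dave, pen:Sybil, watch:Sybil, ring:Ivan
Event 3 (give pen: Sybil -> Ivan). State: book:Dave, pen:Ivan, watch:Sybil, ring:Ivan
Event 4 (give pen: Ivan -> Dave). State: book:Dave, pen:Dave, watch:Sybil, ring:Ivan
Event 5 (swap pen<->watch: now pen:Sybil, watch:Dave). State: book:Dave, pen:Sybil, watch:Dave, ring:Ivan
Event 6 (give pen: Sybil -> Frank). State: book:Dave, pen:Frank, watch:Dave, ring:Ivan
Event 7 (give book: Dave -> Sybil). State: book:Sybil, pen:Frank, watch:Dave, ring:Ivan
Event 8 (give watch: Dave -> Ivan). State: book:Sybil, pen:Frank, watch:Ivan, ring:Ivan
Event 9 (give ring: Ivan -> Dave). State: book:Sybil, pen:Frank, watch:Ivan, ring:Dave

Final state: book:Sybil, pen:Frank, watch:Ivan, ring:Dave
Dave holds: ring.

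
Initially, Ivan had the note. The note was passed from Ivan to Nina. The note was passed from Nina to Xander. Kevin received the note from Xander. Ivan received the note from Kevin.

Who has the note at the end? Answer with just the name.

Tracking the note through each event:
Start: Ivan has the note.
After event 1: Nina has the note.
After event 2: Xander has the note.
After event 3: Kevin has the note.
After event 4: Ivan has the note.

Answer: Ivan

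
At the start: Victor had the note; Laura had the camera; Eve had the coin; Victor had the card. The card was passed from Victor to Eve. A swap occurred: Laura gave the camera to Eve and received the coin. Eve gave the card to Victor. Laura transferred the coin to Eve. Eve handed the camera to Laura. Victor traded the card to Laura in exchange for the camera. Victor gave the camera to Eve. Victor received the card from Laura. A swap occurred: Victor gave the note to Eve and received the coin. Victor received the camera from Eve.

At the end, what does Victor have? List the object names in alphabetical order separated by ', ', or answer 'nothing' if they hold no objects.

Answer: camera, card, coin

Derivation:
Tracking all object holders:
Start: note:Victor, camera:Laura, coin:Eve, card:Victor
Event 1 (give card: Victor -> Eve). State: note:Victor, camera:Laura, coin:Eve, card:Eve
Event 2 (swap camera<->coin: now camera:Eve, coin:Laura). State: note:Victor, camera:Eve, coin:Laura, card:Eve
Event 3 (give card: Eve -> Victor). State: note:Victor, camera:Eve, coin:Laura, card:Victor
Event 4 (give coin: Laura -> Eve). State: note:Victor, camera:Eve, coin:Eve, card:Victor
Event 5 (give camera: Eve -> Laura). State: note:Victor, camera:Laura, coin:Eve, card:Victor
Event 6 (swap card<->camera: now card:Laura, camera:Victor). State: note:Victor, camera:Victor, coin:Eve, card:Laura
Event 7 (give camera: Victor -> Eve). State: note:Victor, camera:Eve, coin:Eve, card:Laura
Event 8 (give card: Laura -> Victor). State: note:Victor, camera:Eve, coin:Eve, card:Victor
Event 9 (swap note<->coin: now note:Eve, coin:Victor). State: note:Eve, camera:Eve, coin:Victor, card:Victor
Event 10 (give camera: Eve -> Victor). State: note:Eve, camera:Victor, coin:Victor, card:Victor

Final state: note:Eve, camera:Victor, coin:Victor, card:Victor
Victor holds: camera, card, coin.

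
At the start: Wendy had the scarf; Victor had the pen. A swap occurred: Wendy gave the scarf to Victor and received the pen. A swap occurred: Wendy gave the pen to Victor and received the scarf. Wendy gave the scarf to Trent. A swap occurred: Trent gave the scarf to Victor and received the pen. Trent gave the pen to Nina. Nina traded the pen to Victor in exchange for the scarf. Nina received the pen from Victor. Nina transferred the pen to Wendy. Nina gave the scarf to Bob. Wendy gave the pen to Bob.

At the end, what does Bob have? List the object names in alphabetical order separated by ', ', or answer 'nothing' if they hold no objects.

Answer: pen, scarf

Derivation:
Tracking all object holders:
Start: scarf:Wendy, pen:Victor
Event 1 (swap scarf<->pen: now scarf:Victor, pen:Wendy). State: scarf:Victor, pen:Wendy
Event 2 (swap pen<->scarf: now pen:Victor, scarf:Wendy). State: scarf:Wendy, pen:Victor
Event 3 (give scarf: Wendy -> Trent). State: scarf:Trent, pen:Victor
Event 4 (swap scarf<->pen: now scarf:Victor, pen:Trent). State: scarf:Victor, pen:Trent
Event 5 (give pen: Trent -> Nina). State: scarf:Victor, pen:Nina
Event 6 (swap pen<->scarf: now pen:Victor, scarf:Nina). State: scarf:Nina, pen:Victor
Event 7 (give pen: Victor -> Nina). State: scarf:Nina, pen:Nina
Event 8 (give pen: Nina -> Wendy). State: scarf:Nina, pen:Wendy
Event 9 (give scarf: Nina -> Bob). State: scarf:Bob, pen:Wendy
Event 10 (give pen: Wendy -> Bob). State: scarf:Bob, pen:Bob

Final state: scarf:Bob, pen:Bob
Bob holds: pen, scarf.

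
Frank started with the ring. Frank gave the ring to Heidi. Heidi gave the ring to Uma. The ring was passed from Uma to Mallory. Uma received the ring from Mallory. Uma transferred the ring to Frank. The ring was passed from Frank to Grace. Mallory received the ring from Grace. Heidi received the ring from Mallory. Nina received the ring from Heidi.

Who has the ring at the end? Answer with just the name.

Answer: Nina

Derivation:
Tracking the ring through each event:
Start: Frank has the ring.
After event 1: Heidi has the ring.
After event 2: Uma has the ring.
After event 3: Mallory has the ring.
After event 4: Uma has the ring.
After event 5: Frank has the ring.
After event 6: Grace has the ring.
After event 7: Mallory has the ring.
After event 8: Heidi has the ring.
After event 9: Nina has the ring.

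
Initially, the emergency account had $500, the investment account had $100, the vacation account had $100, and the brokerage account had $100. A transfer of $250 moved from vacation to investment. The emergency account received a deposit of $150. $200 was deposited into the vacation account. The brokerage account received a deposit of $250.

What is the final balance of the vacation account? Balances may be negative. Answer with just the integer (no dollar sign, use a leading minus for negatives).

Tracking account balances step by step:
Start: emergency=500, investment=100, vacation=100, brokerage=100
Event 1 (transfer 250 vacation -> investment): vacation: 100 - 250 = -150, investment: 100 + 250 = 350. Balances: emergency=500, investment=350, vacation=-150, brokerage=100
Event 2 (deposit 150 to emergency): emergency: 500 + 150 = 650. Balances: emergency=650, investment=350, vacation=-150, brokerage=100
Event 3 (deposit 200 to vacation): vacation: -150 + 200 = 50. Balances: emergency=650, investment=350, vacation=50, brokerage=100
Event 4 (deposit 250 to brokerage): brokerage: 100 + 250 = 350. Balances: emergency=650, investment=350, vacation=50, brokerage=350

Final balance of vacation: 50

Answer: 50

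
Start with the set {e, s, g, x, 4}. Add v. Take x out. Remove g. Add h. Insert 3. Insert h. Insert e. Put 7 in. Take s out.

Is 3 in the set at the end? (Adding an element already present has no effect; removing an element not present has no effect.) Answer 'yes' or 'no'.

Tracking the set through each operation:
Start: {4, e, g, s, x}
Event 1 (add v): added. Set: {4, e, g, s, v, x}
Event 2 (remove x): removed. Set: {4, e, g, s, v}
Event 3 (remove g): removed. Set: {4, e, s, v}
Event 4 (add h): added. Set: {4, e, h, s, v}
Event 5 (add 3): added. Set: {3, 4, e, h, s, v}
Event 6 (add h): already present, no change. Set: {3, 4, e, h, s, v}
Event 7 (add e): already present, no change. Set: {3, 4, e, h, s, v}
Event 8 (add 7): added. Set: {3, 4, 7, e, h, s, v}
Event 9 (remove s): removed. Set: {3, 4, 7, e, h, v}

Final set: {3, 4, 7, e, h, v} (size 6)
3 is in the final set.

Answer: yes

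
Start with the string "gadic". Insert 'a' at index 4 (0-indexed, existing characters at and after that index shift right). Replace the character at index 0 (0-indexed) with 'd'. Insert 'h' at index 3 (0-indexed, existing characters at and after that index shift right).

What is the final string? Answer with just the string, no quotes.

Applying each edit step by step:
Start: "gadic"
Op 1 (insert 'a' at idx 4): "gadic" -> "gadiac"
Op 2 (replace idx 0: 'g' -> 'd'): "gadiac" -> "dadiac"
Op 3 (insert 'h' at idx 3): "dadiac" -> "dadhiac"

Answer: dadhiac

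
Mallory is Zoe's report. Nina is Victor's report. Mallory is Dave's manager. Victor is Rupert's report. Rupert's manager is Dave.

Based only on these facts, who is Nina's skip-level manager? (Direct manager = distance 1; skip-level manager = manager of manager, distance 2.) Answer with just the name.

Reconstructing the manager chain from the given facts:
  Zoe -> Mallory -> Dave -> Rupert -> Victor -> Nina
(each arrow means 'manager of the next')
Positions in the chain (0 = top):
  position of Zoe: 0
  position of Mallory: 1
  position of Dave: 2
  position of Rupert: 3
  position of Victor: 4
  position of Nina: 5

Nina is at position 5; the skip-level manager is 2 steps up the chain, i.e. position 3: Rupert.

Answer: Rupert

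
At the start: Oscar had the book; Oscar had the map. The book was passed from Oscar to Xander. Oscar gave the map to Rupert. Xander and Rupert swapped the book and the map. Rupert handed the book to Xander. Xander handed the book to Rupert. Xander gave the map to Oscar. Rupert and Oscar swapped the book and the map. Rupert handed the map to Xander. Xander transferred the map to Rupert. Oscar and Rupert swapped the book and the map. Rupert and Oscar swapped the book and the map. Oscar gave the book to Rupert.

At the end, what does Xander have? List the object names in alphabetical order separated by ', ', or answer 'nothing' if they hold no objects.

Answer: nothing

Derivation:
Tracking all object holders:
Start: book:Oscar, map:Oscar
Event 1 (give book: Oscar -> Xander). State: book:Xander, map:Oscar
Event 2 (give map: Oscar -> Rupert). State: book:Xander, map:Rupert
Event 3 (swap book<->map: now book:Rupert, map:Xander). State: book:Rupert, map:Xander
Event 4 (give book: Rupert -> Xander). State: book:Xander, map:Xander
Event 5 (give book: Xander -> Rupert). State: book:Rupert, map:Xander
Event 6 (give map: Xander -> Oscar). State: book:Rupert, map:Oscar
Event 7 (swap book<->map: now book:Oscar, map:Rupert). State: book:Oscar, map:Rupert
Event 8 (give map: Rupert -> Xander). State: book:Oscar, map:Xander
Event 9 (give map: Xander -> Rupert). State: book:Oscar, map:Rupert
Event 10 (swap book<->map: now book:Rupert, map:Oscar). State: book:Rupert, map:Oscar
Event 11 (swap book<->map: now book:Oscar, map:Rupert). State: book:Oscar, map:Rupert
Event 12 (give book: Oscar -> Rupert). State: book:Rupert, map:Rupert

Final state: book:Rupert, map:Rupert
Xander holds: (nothing).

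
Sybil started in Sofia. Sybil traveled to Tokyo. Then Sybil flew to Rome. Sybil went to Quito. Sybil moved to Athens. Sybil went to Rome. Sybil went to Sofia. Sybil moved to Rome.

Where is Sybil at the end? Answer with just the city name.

Tracking Sybil's location:
Start: Sybil is in Sofia.
After move 1: Sofia -> Tokyo. Sybil is in Tokyo.
After move 2: Tokyo -> Rome. Sybil is in Rome.
After move 3: Rome -> Quito. Sybil is in Quito.
After move 4: Quito -> Athens. Sybil is in Athens.
After move 5: Athens -> Rome. Sybil is in Rome.
After move 6: Rome -> Sofia. Sybil is in Sofia.
After move 7: Sofia -> Rome. Sybil is in Rome.

Answer: Rome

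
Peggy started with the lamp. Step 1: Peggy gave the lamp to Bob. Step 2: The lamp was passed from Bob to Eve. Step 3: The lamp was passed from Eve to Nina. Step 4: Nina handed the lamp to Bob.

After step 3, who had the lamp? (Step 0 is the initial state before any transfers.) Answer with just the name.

Answer: Nina

Derivation:
Tracking the lamp holder through step 3:
After step 0 (start): Peggy
After step 1: Bob
After step 2: Eve
After step 3: Nina

At step 3, the holder is Nina.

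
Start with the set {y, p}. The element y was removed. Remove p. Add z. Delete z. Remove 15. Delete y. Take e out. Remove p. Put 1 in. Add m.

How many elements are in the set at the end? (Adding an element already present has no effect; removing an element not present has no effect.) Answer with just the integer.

Tracking the set through each operation:
Start: {p, y}
Event 1 (remove y): removed. Set: {p}
Event 2 (remove p): removed. Set: {}
Event 3 (add z): added. Set: {z}
Event 4 (remove z): removed. Set: {}
Event 5 (remove 15): not present, no change. Set: {}
Event 6 (remove y): not present, no change. Set: {}
Event 7 (remove e): not present, no change. Set: {}
Event 8 (remove p): not present, no change. Set: {}
Event 9 (add 1): added. Set: {1}
Event 10 (add m): added. Set: {1, m}

Final set: {1, m} (size 2)

Answer: 2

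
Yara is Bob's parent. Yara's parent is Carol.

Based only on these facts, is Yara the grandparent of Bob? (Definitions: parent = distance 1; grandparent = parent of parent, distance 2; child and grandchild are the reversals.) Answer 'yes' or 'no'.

Answer: no

Derivation:
Reconstructing the parent chain from the given facts:
  Carol -> Yara -> Bob
(each arrow means 'parent of the next')
Positions in the chain (0 = top):
  position of Carol: 0
  position of Yara: 1
  position of Bob: 2

Yara is at position 1, Bob is at position 2; signed distance (j - i) = 1.
'grandparent' requires j - i = 2. Actual distance is 1, so the relation does NOT hold.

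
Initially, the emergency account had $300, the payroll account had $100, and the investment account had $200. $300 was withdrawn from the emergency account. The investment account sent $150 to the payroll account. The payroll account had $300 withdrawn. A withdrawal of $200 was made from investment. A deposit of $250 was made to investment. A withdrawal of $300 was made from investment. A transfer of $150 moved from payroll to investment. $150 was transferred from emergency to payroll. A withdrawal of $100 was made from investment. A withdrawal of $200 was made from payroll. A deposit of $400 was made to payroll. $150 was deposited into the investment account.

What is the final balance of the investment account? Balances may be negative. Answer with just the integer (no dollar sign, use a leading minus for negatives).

Answer: 0

Derivation:
Tracking account balances step by step:
Start: emergency=300, payroll=100, investment=200
Event 1 (withdraw 300 from emergency): emergency: 300 - 300 = 0. Balances: emergency=0, payroll=100, investment=200
Event 2 (transfer 150 investment -> payroll): investment: 200 - 150 = 50, payroll: 100 + 150 = 250. Balances: emergency=0, payroll=250, investment=50
Event 3 (withdraw 300 from payroll): payroll: 250 - 300 = -50. Balances: emergency=0, payroll=-50, investment=50
Event 4 (withdraw 200 from investment): investment: 50 - 200 = -150. Balances: emergency=0, payroll=-50, investment=-150
Event 5 (deposit 250 to investment): investment: -150 + 250 = 100. Balances: emergency=0, payroll=-50, investment=100
Event 6 (withdraw 300 from investment): investment: 100 - 300 = -200. Balances: emergency=0, payroll=-50, investment=-200
Event 7 (transfer 150 payroll -> investment): payroll: -50 - 150 = -200, investment: -200 + 150 = -50. Balances: emergency=0, payroll=-200, investment=-50
Event 8 (transfer 150 emergency -> payroll): emergency: 0 - 150 = -150, payroll: -200 + 150 = -50. Balances: emergency=-150, payroll=-50, investment=-50
Event 9 (withdraw 100 from investment): investment: -50 - 100 = -150. Balances: emergency=-150, payroll=-50, investment=-150
Event 10 (withdraw 200 from payroll): payroll: -50 - 200 = -250. Balances: emergency=-150, payroll=-250, investment=-150
Event 11 (deposit 400 to payroll): payroll: -250 + 400 = 150. Balances: emergency=-150, payroll=150, investment=-150
Event 12 (deposit 150 to investment): investment: -150 + 150 = 0. Balances: emergency=-150, payroll=150, investment=0

Final balance of investment: 0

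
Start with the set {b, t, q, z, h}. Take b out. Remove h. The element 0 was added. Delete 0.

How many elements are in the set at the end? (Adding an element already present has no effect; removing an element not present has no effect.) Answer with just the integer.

Tracking the set through each operation:
Start: {b, h, q, t, z}
Event 1 (remove b): removed. Set: {h, q, t, z}
Event 2 (remove h): removed. Set: {q, t, z}
Event 3 (add 0): added. Set: {0, q, t, z}
Event 4 (remove 0): removed. Set: {q, t, z}

Final set: {q, t, z} (size 3)

Answer: 3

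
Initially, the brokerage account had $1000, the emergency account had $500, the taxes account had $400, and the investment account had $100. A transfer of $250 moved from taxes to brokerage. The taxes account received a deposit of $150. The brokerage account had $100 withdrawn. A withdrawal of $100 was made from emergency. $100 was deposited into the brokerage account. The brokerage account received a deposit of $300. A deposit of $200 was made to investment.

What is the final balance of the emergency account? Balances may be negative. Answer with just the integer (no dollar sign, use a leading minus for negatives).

Tracking account balances step by step:
Start: brokerage=1000, emergency=500, taxes=400, investment=100
Event 1 (transfer 250 taxes -> brokerage): taxes: 400 - 250 = 150, brokerage: 1000 + 250 = 1250. Balances: brokerage=1250, emergency=500, taxes=150, investment=100
Event 2 (deposit 150 to taxes): taxes: 150 + 150 = 300. Balances: brokerage=1250, emergency=500, taxes=300, investment=100
Event 3 (withdraw 100 from brokerage): brokerage: 1250 - 100 = 1150. Balances: brokerage=1150, emergency=500, taxes=300, investment=100
Event 4 (withdraw 100 from emergency): emergency: 500 - 100 = 400. Balances: brokerage=1150, emergency=400, taxes=300, investment=100
Event 5 (deposit 100 to brokerage): brokerage: 1150 + 100 = 1250. Balances: brokerage=1250, emergency=400, taxes=300, investment=100
Event 6 (deposit 300 to brokerage): brokerage: 1250 + 300 = 1550. Balances: brokerage=1550, emergency=400, taxes=300, investment=100
Event 7 (deposit 200 to investment): investment: 100 + 200 = 300. Balances: brokerage=1550, emergency=400, taxes=300, investment=300

Final balance of emergency: 400

Answer: 400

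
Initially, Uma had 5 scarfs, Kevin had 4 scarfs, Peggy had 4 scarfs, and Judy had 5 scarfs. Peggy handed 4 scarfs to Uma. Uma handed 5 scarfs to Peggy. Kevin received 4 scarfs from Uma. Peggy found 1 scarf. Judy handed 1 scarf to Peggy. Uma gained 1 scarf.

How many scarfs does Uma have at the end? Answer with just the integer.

Tracking counts step by step:
Start: Uma=5, Kevin=4, Peggy=4, Judy=5
Event 1 (Peggy -> Uma, 4): Peggy: 4 -> 0, Uma: 5 -> 9. State: Uma=9, Kevin=4, Peggy=0, Judy=5
Event 2 (Uma -> Peggy, 5): Uma: 9 -> 4, Peggy: 0 -> 5. State: Uma=4, Kevin=4, Peggy=5, Judy=5
Event 3 (Uma -> Kevin, 4): Uma: 4 -> 0, Kevin: 4 -> 8. State: Uma=0, Kevin=8, Peggy=5, Judy=5
Event 4 (Peggy +1): Peggy: 5 -> 6. State: Uma=0, Kevin=8, Peggy=6, Judy=5
Event 5 (Judy -> Peggy, 1): Judy: 5 -> 4, Peggy: 6 -> 7. State: Uma=0, Kevin=8, Peggy=7, Judy=4
Event 6 (Uma +1): Uma: 0 -> 1. State: Uma=1, Kevin=8, Peggy=7, Judy=4

Uma's final count: 1

Answer: 1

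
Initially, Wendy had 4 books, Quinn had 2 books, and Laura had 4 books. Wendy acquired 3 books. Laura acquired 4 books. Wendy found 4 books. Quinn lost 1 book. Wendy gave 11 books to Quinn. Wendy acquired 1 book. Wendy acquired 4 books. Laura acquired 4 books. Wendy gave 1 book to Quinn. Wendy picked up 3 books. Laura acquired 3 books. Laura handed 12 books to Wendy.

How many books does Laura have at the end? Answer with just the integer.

Answer: 3

Derivation:
Tracking counts step by step:
Start: Wendy=4, Quinn=2, Laura=4
Event 1 (Wendy +3): Wendy: 4 -> 7. State: Wendy=7, Quinn=2, Laura=4
Event 2 (Laura +4): Laura: 4 -> 8. State: Wendy=7, Quinn=2, Laura=8
Event 3 (Wendy +4): Wendy: 7 -> 11. State: Wendy=11, Quinn=2, Laura=8
Event 4 (Quinn -1): Quinn: 2 -> 1. State: Wendy=11, Quinn=1, Laura=8
Event 5 (Wendy -> Quinn, 11): Wendy: 11 -> 0, Quinn: 1 -> 12. State: Wendy=0, Quinn=12, Laura=8
Event 6 (Wendy +1): Wendy: 0 -> 1. State: Wendy=1, Quinn=12, Laura=8
Event 7 (Wendy +4): Wendy: 1 -> 5. State: Wendy=5, Quinn=12, Laura=8
Event 8 (Laura +4): Laura: 8 -> 12. State: Wendy=5, Quinn=12, Laura=12
Event 9 (Wendy -> Quinn, 1): Wendy: 5 -> 4, Quinn: 12 -> 13. State: Wendy=4, Quinn=13, Laura=12
Event 10 (Wendy +3): Wendy: 4 -> 7. State: Wendy=7, Quinn=13, Laura=12
Event 11 (Laura +3): Laura: 12 -> 15. State: Wendy=7, Quinn=13, Laura=15
Event 12 (Laura -> Wendy, 12): Laura: 15 -> 3, Wendy: 7 -> 19. State: Wendy=19, Quinn=13, Laura=3

Laura's final count: 3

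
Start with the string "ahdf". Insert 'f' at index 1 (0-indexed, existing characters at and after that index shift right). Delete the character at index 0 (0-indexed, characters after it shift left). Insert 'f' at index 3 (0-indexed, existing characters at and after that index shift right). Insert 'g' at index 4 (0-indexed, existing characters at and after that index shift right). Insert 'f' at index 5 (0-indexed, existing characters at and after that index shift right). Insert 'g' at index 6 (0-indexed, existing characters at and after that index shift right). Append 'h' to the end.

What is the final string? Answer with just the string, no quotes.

Applying each edit step by step:
Start: "ahdf"
Op 1 (insert 'f' at idx 1): "ahdf" -> "afhdf"
Op 2 (delete idx 0 = 'a'): "afhdf" -> "fhdf"
Op 3 (insert 'f' at idx 3): "fhdf" -> "fhdff"
Op 4 (insert 'g' at idx 4): "fhdff" -> "fhdfgf"
Op 5 (insert 'f' at idx 5): "fhdfgf" -> "fhdfgff"
Op 6 (insert 'g' at idx 6): "fhdfgff" -> "fhdfgfgf"
Op 7 (append 'h'): "fhdfgfgf" -> "fhdfgfgfh"

Answer: fhdfgfgfh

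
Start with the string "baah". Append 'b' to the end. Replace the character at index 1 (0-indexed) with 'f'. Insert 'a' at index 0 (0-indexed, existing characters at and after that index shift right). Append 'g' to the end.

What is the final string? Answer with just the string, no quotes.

Answer: abfahbg

Derivation:
Applying each edit step by step:
Start: "baah"
Op 1 (append 'b'): "baah" -> "baahb"
Op 2 (replace idx 1: 'a' -> 'f'): "baahb" -> "bfahb"
Op 3 (insert 'a' at idx 0): "bfahb" -> "abfahb"
Op 4 (append 'g'): "abfahb" -> "abfahbg"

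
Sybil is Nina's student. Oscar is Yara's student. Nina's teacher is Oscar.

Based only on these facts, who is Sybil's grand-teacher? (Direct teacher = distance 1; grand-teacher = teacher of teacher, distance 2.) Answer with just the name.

Answer: Oscar

Derivation:
Reconstructing the teacher chain from the given facts:
  Yara -> Oscar -> Nina -> Sybil
(each arrow means 'teacher of the next')
Positions in the chain (0 = top):
  position of Yara: 0
  position of Oscar: 1
  position of Nina: 2
  position of Sybil: 3

Sybil is at position 3; the grand-teacher is 2 steps up the chain, i.e. position 1: Oscar.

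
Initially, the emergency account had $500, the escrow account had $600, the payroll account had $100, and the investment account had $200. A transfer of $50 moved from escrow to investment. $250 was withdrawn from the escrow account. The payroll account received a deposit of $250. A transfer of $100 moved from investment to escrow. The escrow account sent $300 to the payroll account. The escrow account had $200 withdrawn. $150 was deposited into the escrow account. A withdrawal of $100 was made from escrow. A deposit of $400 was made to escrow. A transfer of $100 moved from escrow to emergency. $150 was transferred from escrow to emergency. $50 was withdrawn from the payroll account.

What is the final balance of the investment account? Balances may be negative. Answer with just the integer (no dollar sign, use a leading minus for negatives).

Answer: 150

Derivation:
Tracking account balances step by step:
Start: emergency=500, escrow=600, payroll=100, investment=200
Event 1 (transfer 50 escrow -> investment): escrow: 600 - 50 = 550, investment: 200 + 50 = 250. Balances: emergency=500, escrow=550, payroll=100, investment=250
Event 2 (withdraw 250 from escrow): escrow: 550 - 250 = 300. Balances: emergency=500, escrow=300, payroll=100, investment=250
Event 3 (deposit 250 to payroll): payroll: 100 + 250 = 350. Balances: emergency=500, escrow=300, payroll=350, investment=250
Event 4 (transfer 100 investment -> escrow): investment: 250 - 100 = 150, escrow: 300 + 100 = 400. Balances: emergency=500, escrow=400, payroll=350, investment=150
Event 5 (transfer 300 escrow -> payroll): escrow: 400 - 300 = 100, payroll: 350 + 300 = 650. Balances: emergency=500, escrow=100, payroll=650, investment=150
Event 6 (withdraw 200 from escrow): escrow: 100 - 200 = -100. Balances: emergency=500, escrow=-100, payroll=650, investment=150
Event 7 (deposit 150 to escrow): escrow: -100 + 150 = 50. Balances: emergency=500, escrow=50, payroll=650, investment=150
Event 8 (withdraw 100 from escrow): escrow: 50 - 100 = -50. Balances: emergency=500, escrow=-50, payroll=650, investment=150
Event 9 (deposit 400 to escrow): escrow: -50 + 400 = 350. Balances: emergency=500, escrow=350, payroll=650, investment=150
Event 10 (transfer 100 escrow -> emergency): escrow: 350 - 100 = 250, emergency: 500 + 100 = 600. Balances: emergency=600, escrow=250, payroll=650, investment=150
Event 11 (transfer 150 escrow -> emergency): escrow: 250 - 150 = 100, emergency: 600 + 150 = 750. Balances: emergency=750, escrow=100, payroll=650, investment=150
Event 12 (withdraw 50 from payroll): payroll: 650 - 50 = 600. Balances: emergency=750, escrow=100, payroll=600, investment=150

Final balance of investment: 150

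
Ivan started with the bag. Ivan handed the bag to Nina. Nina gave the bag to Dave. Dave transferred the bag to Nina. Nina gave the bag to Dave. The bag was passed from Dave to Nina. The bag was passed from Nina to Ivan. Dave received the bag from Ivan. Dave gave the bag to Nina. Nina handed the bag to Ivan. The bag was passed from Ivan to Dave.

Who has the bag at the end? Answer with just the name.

Answer: Dave

Derivation:
Tracking the bag through each event:
Start: Ivan has the bag.
After event 1: Nina has the bag.
After event 2: Dave has the bag.
After event 3: Nina has the bag.
After event 4: Dave has the bag.
After event 5: Nina has the bag.
After event 6: Ivan has the bag.
After event 7: Dave has the bag.
After event 8: Nina has the bag.
After event 9: Ivan has the bag.
After event 10: Dave has the bag.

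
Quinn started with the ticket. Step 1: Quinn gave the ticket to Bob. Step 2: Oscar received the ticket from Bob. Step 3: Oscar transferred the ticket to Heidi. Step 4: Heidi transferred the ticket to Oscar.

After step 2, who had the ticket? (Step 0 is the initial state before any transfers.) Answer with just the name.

Tracking the ticket holder through step 2:
After step 0 (start): Quinn
After step 1: Bob
After step 2: Oscar

At step 2, the holder is Oscar.

Answer: Oscar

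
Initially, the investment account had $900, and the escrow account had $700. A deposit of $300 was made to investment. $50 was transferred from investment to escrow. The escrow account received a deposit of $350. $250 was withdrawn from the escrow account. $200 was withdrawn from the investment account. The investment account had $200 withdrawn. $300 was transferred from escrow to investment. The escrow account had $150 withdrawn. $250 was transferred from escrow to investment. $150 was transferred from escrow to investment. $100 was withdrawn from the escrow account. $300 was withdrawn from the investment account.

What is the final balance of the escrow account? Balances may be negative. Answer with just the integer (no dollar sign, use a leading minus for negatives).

Answer: -100

Derivation:
Tracking account balances step by step:
Start: investment=900, escrow=700
Event 1 (deposit 300 to investment): investment: 900 + 300 = 1200. Balances: investment=1200, escrow=700
Event 2 (transfer 50 investment -> escrow): investment: 1200 - 50 = 1150, escrow: 700 + 50 = 750. Balances: investment=1150, escrow=750
Event 3 (deposit 350 to escrow): escrow: 750 + 350 = 1100. Balances: investment=1150, escrow=1100
Event 4 (withdraw 250 from escrow): escrow: 1100 - 250 = 850. Balances: investment=1150, escrow=850
Event 5 (withdraw 200 from investment): investment: 1150 - 200 = 950. Balances: investment=950, escrow=850
Event 6 (withdraw 200 from investment): investment: 950 - 200 = 750. Balances: investment=750, escrow=850
Event 7 (transfer 300 escrow -> investment): escrow: 850 - 300 = 550, investment: 750 + 300 = 1050. Balances: investment=1050, escrow=550
Event 8 (withdraw 150 from escrow): escrow: 550 - 150 = 400. Balances: investment=1050, escrow=400
Event 9 (transfer 250 escrow -> investment): escrow: 400 - 250 = 150, investment: 1050 + 250 = 1300. Balances: investment=1300, escrow=150
Event 10 (transfer 150 escrow -> investment): escrow: 150 - 150 = 0, investment: 1300 + 150 = 1450. Balances: investment=1450, escrow=0
Event 11 (withdraw 100 from escrow): escrow: 0 - 100 = -100. Balances: investment=1450, escrow=-100
Event 12 (withdraw 300 from investment): investment: 1450 - 300 = 1150. Balances: investment=1150, escrow=-100

Final balance of escrow: -100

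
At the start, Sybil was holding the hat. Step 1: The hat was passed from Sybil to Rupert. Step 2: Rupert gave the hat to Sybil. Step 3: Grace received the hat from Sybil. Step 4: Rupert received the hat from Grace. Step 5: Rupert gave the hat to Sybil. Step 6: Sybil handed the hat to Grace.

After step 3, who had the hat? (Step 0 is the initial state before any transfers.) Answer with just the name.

Tracking the hat holder through step 3:
After step 0 (start): Sybil
After step 1: Rupert
After step 2: Sybil
After step 3: Grace

At step 3, the holder is Grace.

Answer: Grace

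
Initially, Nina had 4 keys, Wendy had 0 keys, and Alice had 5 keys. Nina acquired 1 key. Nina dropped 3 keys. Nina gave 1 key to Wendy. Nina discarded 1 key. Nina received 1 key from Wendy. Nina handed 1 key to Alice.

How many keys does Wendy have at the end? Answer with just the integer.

Answer: 0

Derivation:
Tracking counts step by step:
Start: Nina=4, Wendy=0, Alice=5
Event 1 (Nina +1): Nina: 4 -> 5. State: Nina=5, Wendy=0, Alice=5
Event 2 (Nina -3): Nina: 5 -> 2. State: Nina=2, Wendy=0, Alice=5
Event 3 (Nina -> Wendy, 1): Nina: 2 -> 1, Wendy: 0 -> 1. State: Nina=1, Wendy=1, Alice=5
Event 4 (Nina -1): Nina: 1 -> 0. State: Nina=0, Wendy=1, Alice=5
Event 5 (Wendy -> Nina, 1): Wendy: 1 -> 0, Nina: 0 -> 1. State: Nina=1, Wendy=0, Alice=5
Event 6 (Nina -> Alice, 1): Nina: 1 -> 0, Alice: 5 -> 6. State: Nina=0, Wendy=0, Alice=6

Wendy's final count: 0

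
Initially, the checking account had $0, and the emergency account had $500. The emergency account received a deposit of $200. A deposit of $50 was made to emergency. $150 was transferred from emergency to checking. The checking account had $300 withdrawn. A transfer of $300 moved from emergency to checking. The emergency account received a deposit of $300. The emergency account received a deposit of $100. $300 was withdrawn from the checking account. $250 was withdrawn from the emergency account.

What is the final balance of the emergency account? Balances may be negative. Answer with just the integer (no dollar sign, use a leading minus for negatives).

Answer: 450

Derivation:
Tracking account balances step by step:
Start: checking=0, emergency=500
Event 1 (deposit 200 to emergency): emergency: 500 + 200 = 700. Balances: checking=0, emergency=700
Event 2 (deposit 50 to emergency): emergency: 700 + 50 = 750. Balances: checking=0, emergency=750
Event 3 (transfer 150 emergency -> checking): emergency: 750 - 150 = 600, checking: 0 + 150 = 150. Balances: checking=150, emergency=600
Event 4 (withdraw 300 from checking): checking: 150 - 300 = -150. Balances: checking=-150, emergency=600
Event 5 (transfer 300 emergency -> checking): emergency: 600 - 300 = 300, checking: -150 + 300 = 150. Balances: checking=150, emergency=300
Event 6 (deposit 300 to emergency): emergency: 300 + 300 = 600. Balances: checking=150, emergency=600
Event 7 (deposit 100 to emergency): emergency: 600 + 100 = 700. Balances: checking=150, emergency=700
Event 8 (withdraw 300 from checking): checking: 150 - 300 = -150. Balances: checking=-150, emergency=700
Event 9 (withdraw 250 from emergency): emergency: 700 - 250 = 450. Balances: checking=-150, emergency=450

Final balance of emergency: 450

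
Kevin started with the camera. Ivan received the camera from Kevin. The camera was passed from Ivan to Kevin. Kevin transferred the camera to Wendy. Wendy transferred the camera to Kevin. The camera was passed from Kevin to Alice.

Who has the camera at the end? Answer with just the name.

Answer: Alice

Derivation:
Tracking the camera through each event:
Start: Kevin has the camera.
After event 1: Ivan has the camera.
After event 2: Kevin has the camera.
After event 3: Wendy has the camera.
After event 4: Kevin has the camera.
After event 5: Alice has the camera.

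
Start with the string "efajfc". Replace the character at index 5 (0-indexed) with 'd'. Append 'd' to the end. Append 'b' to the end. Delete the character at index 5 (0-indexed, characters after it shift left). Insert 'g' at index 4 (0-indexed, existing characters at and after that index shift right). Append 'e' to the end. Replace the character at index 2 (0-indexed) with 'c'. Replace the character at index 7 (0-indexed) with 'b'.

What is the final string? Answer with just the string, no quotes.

Applying each edit step by step:
Start: "efajfc"
Op 1 (replace idx 5: 'c' -> 'd'): "efajfc" -> "efajfd"
Op 2 (append 'd'): "efajfd" -> "efajfdd"
Op 3 (append 'b'): "efajfdd" -> "efajfddb"
Op 4 (delete idx 5 = 'd'): "efajfddb" -> "efajfdb"
Op 5 (insert 'g' at idx 4): "efajfdb" -> "efajgfdb"
Op 6 (append 'e'): "efajgfdb" -> "efajgfdbe"
Op 7 (replace idx 2: 'a' -> 'c'): "efajgfdbe" -> "efcjgfdbe"
Op 8 (replace idx 7: 'b' -> 'b'): "efcjgfdbe" -> "efcjgfdbe"

Answer: efcjgfdbe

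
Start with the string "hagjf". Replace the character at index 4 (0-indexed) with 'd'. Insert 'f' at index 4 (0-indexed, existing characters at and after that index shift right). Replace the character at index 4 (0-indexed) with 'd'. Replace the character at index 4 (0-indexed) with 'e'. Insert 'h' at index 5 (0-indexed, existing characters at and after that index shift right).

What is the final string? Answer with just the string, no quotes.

Answer: hagjehd

Derivation:
Applying each edit step by step:
Start: "hagjf"
Op 1 (replace idx 4: 'f' -> 'd'): "hagjf" -> "hagjd"
Op 2 (insert 'f' at idx 4): "hagjd" -> "hagjfd"
Op 3 (replace idx 4: 'f' -> 'd'): "hagjfd" -> "hagjdd"
Op 4 (replace idx 4: 'd' -> 'e'): "hagjdd" -> "hagjed"
Op 5 (insert 'h' at idx 5): "hagjed" -> "hagjehd"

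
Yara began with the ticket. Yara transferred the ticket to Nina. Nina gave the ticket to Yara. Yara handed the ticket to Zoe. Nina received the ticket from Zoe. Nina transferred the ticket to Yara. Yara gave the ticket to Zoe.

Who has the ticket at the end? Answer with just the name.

Answer: Zoe

Derivation:
Tracking the ticket through each event:
Start: Yara has the ticket.
After event 1: Nina has the ticket.
After event 2: Yara has the ticket.
After event 3: Zoe has the ticket.
After event 4: Nina has the ticket.
After event 5: Yara has the ticket.
After event 6: Zoe has the ticket.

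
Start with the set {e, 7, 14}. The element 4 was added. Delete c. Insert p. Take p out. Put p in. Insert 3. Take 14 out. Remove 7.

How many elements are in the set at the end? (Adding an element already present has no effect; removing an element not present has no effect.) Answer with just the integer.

Answer: 4

Derivation:
Tracking the set through each operation:
Start: {14, 7, e}
Event 1 (add 4): added. Set: {14, 4, 7, e}
Event 2 (remove c): not present, no change. Set: {14, 4, 7, e}
Event 3 (add p): added. Set: {14, 4, 7, e, p}
Event 4 (remove p): removed. Set: {14, 4, 7, e}
Event 5 (add p): added. Set: {14, 4, 7, e, p}
Event 6 (add 3): added. Set: {14, 3, 4, 7, e, p}
Event 7 (remove 14): removed. Set: {3, 4, 7, e, p}
Event 8 (remove 7): removed. Set: {3, 4, e, p}

Final set: {3, 4, e, p} (size 4)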